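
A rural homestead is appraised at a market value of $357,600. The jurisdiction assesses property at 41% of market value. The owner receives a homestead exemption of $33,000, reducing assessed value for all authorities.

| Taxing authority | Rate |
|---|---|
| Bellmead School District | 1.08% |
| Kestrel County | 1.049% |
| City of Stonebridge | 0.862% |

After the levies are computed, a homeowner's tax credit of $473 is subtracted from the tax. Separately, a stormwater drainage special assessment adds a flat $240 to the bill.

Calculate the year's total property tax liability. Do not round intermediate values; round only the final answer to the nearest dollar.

Assessed value = $357,600 × 0.41 = $146,616
Taxable value = $146,616 − $33,000 = $113,616
Bellmead School District: $113,616 × 0.0108 = $1,227.0528
Kestrel County: $113,616 × 0.01049 = $1,191.83184
City of Stonebridge: $113,616 × 0.00862 = $979.36992
Levies subtotal = $3,398.25456
After credit = $3,398.25456 − $473 = $2,925.25456
Total = $2,925.25456 + $240 = $3,165.25456

$3,165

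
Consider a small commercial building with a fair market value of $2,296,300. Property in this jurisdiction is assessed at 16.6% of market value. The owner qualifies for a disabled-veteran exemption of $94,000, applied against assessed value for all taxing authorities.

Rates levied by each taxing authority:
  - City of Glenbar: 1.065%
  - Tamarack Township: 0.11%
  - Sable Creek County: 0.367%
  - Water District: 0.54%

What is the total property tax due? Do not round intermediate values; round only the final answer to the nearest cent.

$5,979.21

Assessed value = $2,296,300 × 0.166 = $381,185.8
Taxable value = $381,185.8 − $94,000 = $287,185.8
City of Glenbar: $287,185.8 × 0.01065 = $3,058.52877
Tamarack Township: $287,185.8 × 0.0011 = $315.90438
Sable Creek County: $287,185.8 × 0.00367 = $1,053.971886
Water District: $287,185.8 × 0.0054 = $1,550.80332
Total = $3,058.52877 + $315.90438 + $1,053.971886 + $1,550.80332 = $5,979.208356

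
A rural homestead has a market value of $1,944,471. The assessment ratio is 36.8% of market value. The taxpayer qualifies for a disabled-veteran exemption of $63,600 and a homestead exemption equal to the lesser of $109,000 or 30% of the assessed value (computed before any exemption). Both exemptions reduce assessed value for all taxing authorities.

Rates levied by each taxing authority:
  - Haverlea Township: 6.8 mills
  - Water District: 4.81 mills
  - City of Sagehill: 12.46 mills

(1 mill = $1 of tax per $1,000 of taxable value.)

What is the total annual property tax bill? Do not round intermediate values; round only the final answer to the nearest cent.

$13,069.18

Assessed value = $1,944,471 × 0.368 = $715,565.328
Homestead exemption = min($109,000, 30% × $715,565.328) = min($109,000, $214,669.5984) = $109,000 (dollar cap binds)
Taxable value = $715,565.328 − $63,600 − $109,000 = $542,965.328
Haverlea Township: $542,965.328 × 0.0068 = $3,692.1642304
Water District: $542,965.328 × 0.00481 = $2,611.66322768
City of Sagehill: $542,965.328 × 0.01246 = $6,765.34798688
Total = $13,069.17544496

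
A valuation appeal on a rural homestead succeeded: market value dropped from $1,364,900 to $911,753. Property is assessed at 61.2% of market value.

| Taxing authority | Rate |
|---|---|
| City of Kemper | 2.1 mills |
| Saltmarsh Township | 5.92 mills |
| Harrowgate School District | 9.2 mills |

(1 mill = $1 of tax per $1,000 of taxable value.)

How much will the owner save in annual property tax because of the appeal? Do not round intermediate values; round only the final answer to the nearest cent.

$4,775.55

Old assessed value = $1,364,900 × 0.612 = $835,318.8
New assessed value = $911,753 × 0.612 = $557,992.836
Combined rate = 0.0021 + 0.00592 + 0.0092 = 0.01722
Old tax = $835,318.8 × 0.01722 = $14,384.189736
New tax = $557,992.836 × 0.01722 = $9,608.63663592
Reduction = $14,384.189736 − $9,608.63663592 = $4,775.55310008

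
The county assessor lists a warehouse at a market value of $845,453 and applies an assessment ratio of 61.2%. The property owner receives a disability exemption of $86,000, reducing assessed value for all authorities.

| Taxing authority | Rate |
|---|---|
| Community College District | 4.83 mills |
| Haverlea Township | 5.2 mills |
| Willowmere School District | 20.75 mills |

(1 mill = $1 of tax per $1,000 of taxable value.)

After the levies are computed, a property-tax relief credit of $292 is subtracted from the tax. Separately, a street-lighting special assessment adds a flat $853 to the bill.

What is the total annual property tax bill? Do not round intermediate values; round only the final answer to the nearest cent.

$13,840.02

Assessed value = $845,453 × 0.612 = $517,417.236
Taxable value = $517,417.236 − $86,000 = $431,417.236
Community College District: $431,417.236 × 0.00483 = $2,083.74524988
Haverlea Township: $431,417.236 × 0.0052 = $2,243.3696272
Willowmere School District: $431,417.236 × 0.02075 = $8,951.907647
Levies subtotal = $13,279.02252408
After credit = $13,279.02252408 − $292 = $12,987.02252408
Total = $12,987.02252408 + $853 = $13,840.02252408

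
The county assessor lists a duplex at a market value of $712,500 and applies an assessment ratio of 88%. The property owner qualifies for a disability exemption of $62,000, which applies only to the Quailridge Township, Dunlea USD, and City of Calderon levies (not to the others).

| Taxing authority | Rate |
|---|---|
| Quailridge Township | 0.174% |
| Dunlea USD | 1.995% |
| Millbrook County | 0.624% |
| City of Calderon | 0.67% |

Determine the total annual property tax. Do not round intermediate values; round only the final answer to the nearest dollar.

Assessed value = $712,500 × 0.88 = $627,000
Quailridge Township: ($627,000 − $62,000) × 0.00174 = $565,000 × 0.00174 = $983.1
Dunlea USD: ($627,000 − $62,000) × 0.01995 = $565,000 × 0.01995 = $11,271.75
Millbrook County: $627,000 × 0.00624 = $3,912.48
City of Calderon: ($627,000 − $62,000) × 0.0067 = $565,000 × 0.0067 = $3,785.5
Total = $19,952.83

$19,953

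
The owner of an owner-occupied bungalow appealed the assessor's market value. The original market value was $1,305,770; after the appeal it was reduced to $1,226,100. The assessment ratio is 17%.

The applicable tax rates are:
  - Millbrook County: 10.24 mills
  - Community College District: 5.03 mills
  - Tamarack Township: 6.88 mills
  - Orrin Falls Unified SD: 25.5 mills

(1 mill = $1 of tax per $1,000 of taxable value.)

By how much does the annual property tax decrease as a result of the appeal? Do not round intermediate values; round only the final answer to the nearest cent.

Old assessed value = $1,305,770 × 0.17 = $221,980.9
New assessed value = $1,226,100 × 0.17 = $208,437
Combined rate = 0.01024 + 0.00503 + 0.00688 + 0.0255 = 0.04765
Old tax = $221,980.9 × 0.04765 = $10,577.389885
New tax = $208,437 × 0.04765 = $9,932.02305
Reduction = $10,577.389885 − $9,932.02305 = $645.366835

$645.37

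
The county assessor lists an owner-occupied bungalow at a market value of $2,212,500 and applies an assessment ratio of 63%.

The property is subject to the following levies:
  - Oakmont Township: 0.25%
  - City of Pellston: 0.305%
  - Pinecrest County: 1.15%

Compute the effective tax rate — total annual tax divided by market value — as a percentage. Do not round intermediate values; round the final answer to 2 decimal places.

1.07%

Assessed value = $2,212,500 × 0.63 = $1,393,875
Oakmont Township: $1,393,875 × 0.0025 = $3,484.6875
City of Pellston: $1,393,875 × 0.00305 = $4,251.31875
Pinecrest County: $1,393,875 × 0.0115 = $16,029.5625
Total tax = $23,765.56875
Effective rate = $23,765.56875 ÷ $2,212,500 = 1.07% of market value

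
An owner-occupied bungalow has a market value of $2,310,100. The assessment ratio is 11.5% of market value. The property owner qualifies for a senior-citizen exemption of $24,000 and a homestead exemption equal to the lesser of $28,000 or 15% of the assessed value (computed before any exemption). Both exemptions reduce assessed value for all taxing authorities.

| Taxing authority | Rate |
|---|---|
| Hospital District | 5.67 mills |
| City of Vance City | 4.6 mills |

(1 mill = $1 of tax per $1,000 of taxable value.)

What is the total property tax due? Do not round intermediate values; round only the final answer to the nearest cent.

Assessed value = $2,310,100 × 0.115 = $265,661.5
Homestead exemption = min($28,000, 15% × $265,661.5) = min($28,000, $39,849.225) = $28,000 (dollar cap binds)
Taxable value = $265,661.5 − $24,000 − $28,000 = $213,661.5
Hospital District: $213,661.5 × 0.00567 = $1,211.460705
City of Vance City: $213,661.5 × 0.0046 = $982.8429
Total = $2,194.303605

$2,194.30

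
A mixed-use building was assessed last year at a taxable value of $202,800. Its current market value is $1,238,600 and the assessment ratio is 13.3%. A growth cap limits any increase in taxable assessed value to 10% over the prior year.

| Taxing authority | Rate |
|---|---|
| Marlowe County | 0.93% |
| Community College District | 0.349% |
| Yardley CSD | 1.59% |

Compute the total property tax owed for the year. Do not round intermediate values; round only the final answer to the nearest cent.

$4,726.21

Uncapped assessed value = $1,238,600 × 0.133 = $164,733.8
Cap limit = $202,800 × 1.1 = $223,080
Taxable assessed value = min($164,733.8, $223,080) = $164,733.8 (cap does not bind)
Marlowe County: $164,733.8 × 0.0093 = $1,532.02434
Community College District: $164,733.8 × 0.00349 = $574.920962
Yardley CSD: $164,733.8 × 0.0159 = $2,619.26742
Total = $4,726.212722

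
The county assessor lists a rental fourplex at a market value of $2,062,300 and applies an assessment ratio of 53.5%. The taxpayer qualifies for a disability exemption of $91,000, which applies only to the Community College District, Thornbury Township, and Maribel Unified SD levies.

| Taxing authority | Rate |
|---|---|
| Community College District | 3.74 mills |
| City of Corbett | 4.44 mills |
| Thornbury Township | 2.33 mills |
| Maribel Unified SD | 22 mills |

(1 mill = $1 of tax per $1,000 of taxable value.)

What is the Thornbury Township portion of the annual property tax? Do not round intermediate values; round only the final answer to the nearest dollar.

Assessed value = $2,062,300 × 0.535 = $1,103,330.5
Thornbury Township taxable value = $1,103,330.5 − $91,000 = $1,012,330.5
Thornbury Township levy = $1,012,330.5 × 0.00233 = $2,358.730065

$2,359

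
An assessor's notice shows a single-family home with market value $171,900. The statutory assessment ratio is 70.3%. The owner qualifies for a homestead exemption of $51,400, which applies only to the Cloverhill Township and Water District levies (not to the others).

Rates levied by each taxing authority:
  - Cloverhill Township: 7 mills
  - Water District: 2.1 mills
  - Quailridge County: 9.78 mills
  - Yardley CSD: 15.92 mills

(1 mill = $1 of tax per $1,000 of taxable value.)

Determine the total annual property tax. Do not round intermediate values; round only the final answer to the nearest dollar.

$3,738

Assessed value = $171,900 × 0.703 = $120,845.7
Cloverhill Township: ($120,845.7 − $51,400) × 0.007 = $69,445.7 × 0.007 = $486.1199
Water District: ($120,845.7 − $51,400) × 0.0021 = $69,445.7 × 0.0021 = $145.83597
Quailridge County: $120,845.7 × 0.00978 = $1,181.870946
Yardley CSD: $120,845.7 × 0.01592 = $1,923.863544
Total = $3,737.69036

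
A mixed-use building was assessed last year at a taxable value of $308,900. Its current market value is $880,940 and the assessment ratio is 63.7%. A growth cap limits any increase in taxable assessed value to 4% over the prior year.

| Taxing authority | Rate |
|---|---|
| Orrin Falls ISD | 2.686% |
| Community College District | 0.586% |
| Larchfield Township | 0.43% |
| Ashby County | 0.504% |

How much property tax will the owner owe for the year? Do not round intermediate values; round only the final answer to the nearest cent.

$13,512.03

Uncapped assessed value = $880,940 × 0.637 = $561,158.78
Cap limit = $308,900 × 1.04 = $321,256
Taxable assessed value = min($561,158.78, $321,256) = $321,256 (cap binds)
Orrin Falls ISD: $321,256 × 0.02686 = $8,628.93616
Community College District: $321,256 × 0.00586 = $1,882.56016
Larchfield Township: $321,256 × 0.0043 = $1,381.4008
Ashby County: $321,256 × 0.00504 = $1,619.13024
Total = $13,512.02736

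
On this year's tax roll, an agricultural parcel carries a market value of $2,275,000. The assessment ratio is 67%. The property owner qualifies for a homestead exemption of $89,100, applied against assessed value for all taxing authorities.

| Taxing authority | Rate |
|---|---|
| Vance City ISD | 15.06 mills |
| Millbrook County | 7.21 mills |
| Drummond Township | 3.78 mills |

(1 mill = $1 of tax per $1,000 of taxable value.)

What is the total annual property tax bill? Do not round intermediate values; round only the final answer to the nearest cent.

Assessed value = $2,275,000 × 0.67 = $1,524,250
Taxable value = $1,524,250 − $89,100 = $1,435,150
Vance City ISD: $1,435,150 × 0.01506 = $21,613.359
Millbrook County: $1,435,150 × 0.00721 = $10,347.4315
Drummond Township: $1,435,150 × 0.00378 = $5,424.867
Total = $21,613.359 + $10,347.4315 + $5,424.867 = $37,385.6575

$37,385.66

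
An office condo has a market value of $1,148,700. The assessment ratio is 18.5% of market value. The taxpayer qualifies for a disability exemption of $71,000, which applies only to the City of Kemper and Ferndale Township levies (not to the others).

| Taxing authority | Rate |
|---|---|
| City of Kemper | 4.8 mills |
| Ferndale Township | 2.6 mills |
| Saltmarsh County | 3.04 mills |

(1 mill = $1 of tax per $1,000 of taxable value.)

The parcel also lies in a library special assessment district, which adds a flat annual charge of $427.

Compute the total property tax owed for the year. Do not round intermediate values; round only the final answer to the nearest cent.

$2,120.20

Assessed value = $1,148,700 × 0.185 = $212,509.5
City of Kemper: ($212,509.5 − $71,000) × 0.0048 = $141,509.5 × 0.0048 = $679.2456
Ferndale Township: ($212,509.5 − $71,000) × 0.0026 = $141,509.5 × 0.0026 = $367.9247
Saltmarsh County: $212,509.5 × 0.00304 = $646.02888
Levies subtotal = $1,693.19918
Total = $1,693.19918 + $427 = $2,120.19918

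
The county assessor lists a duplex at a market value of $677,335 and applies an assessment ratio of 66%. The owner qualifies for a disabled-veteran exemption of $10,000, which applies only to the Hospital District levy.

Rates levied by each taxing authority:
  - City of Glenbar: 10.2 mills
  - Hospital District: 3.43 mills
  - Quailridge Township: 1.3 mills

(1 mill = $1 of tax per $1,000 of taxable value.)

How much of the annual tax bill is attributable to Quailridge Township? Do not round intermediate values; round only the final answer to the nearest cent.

Assessed value = $677,335 × 0.66 = $447,041.1
Quailridge Township taxable value = $447,041.1 (exemption does not apply)
Quailridge Township levy = $447,041.1 × 0.0013 = $581.15343

$581.15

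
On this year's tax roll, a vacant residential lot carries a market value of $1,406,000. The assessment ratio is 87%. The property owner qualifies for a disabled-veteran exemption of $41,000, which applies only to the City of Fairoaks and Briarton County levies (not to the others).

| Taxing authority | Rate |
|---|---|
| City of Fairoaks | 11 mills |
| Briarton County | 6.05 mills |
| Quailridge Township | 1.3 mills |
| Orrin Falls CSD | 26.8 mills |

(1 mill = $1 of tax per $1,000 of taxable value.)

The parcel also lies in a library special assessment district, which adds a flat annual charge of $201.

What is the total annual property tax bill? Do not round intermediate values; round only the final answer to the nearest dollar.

Assessed value = $1,406,000 × 0.87 = $1,223,220
City of Fairoaks: ($1,223,220 − $41,000) × 0.011 = $1,182,220 × 0.011 = $13,004.42
Briarton County: ($1,223,220 − $41,000) × 0.00605 = $1,182,220 × 0.00605 = $7,152.431
Quailridge Township: $1,223,220 × 0.0013 = $1,590.186
Orrin Falls CSD: $1,223,220 × 0.0268 = $32,782.296
Levies subtotal = $54,529.333
Total = $54,529.333 + $201 = $54,730.333

$54,730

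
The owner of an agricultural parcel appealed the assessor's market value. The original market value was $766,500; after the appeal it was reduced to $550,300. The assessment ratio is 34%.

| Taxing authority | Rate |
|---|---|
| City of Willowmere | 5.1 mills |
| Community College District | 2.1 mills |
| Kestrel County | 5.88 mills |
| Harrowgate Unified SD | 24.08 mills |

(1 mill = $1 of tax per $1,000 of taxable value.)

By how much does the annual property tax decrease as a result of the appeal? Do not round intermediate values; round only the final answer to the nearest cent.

$2,731.56

Old assessed value = $766,500 × 0.34 = $260,610
New assessed value = $550,300 × 0.34 = $187,102
Combined rate = 0.0051 + 0.0021 + 0.00588 + 0.02408 = 0.03716
Old tax = $260,610 × 0.03716 = $9,684.2676
New tax = $187,102 × 0.03716 = $6,952.71032
Reduction = $9,684.2676 − $6,952.71032 = $2,731.55728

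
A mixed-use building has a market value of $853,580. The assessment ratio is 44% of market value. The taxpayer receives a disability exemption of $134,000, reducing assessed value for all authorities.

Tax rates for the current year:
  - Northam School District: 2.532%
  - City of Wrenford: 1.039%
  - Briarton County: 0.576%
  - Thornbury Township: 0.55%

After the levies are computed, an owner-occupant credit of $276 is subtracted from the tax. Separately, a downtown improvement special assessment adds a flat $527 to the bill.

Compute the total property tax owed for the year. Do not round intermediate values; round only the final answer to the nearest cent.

$11,597.79

Assessed value = $853,580 × 0.44 = $375,575.2
Taxable value = $375,575.2 − $134,000 = $241,575.2
Northam School District: $241,575.2 × 0.02532 = $6,116.684064
City of Wrenford: $241,575.2 × 0.01039 = $2,509.966328
Briarton County: $241,575.2 × 0.00576 = $1,391.473152
Thornbury Township: $241,575.2 × 0.0055 = $1,328.6636
Levies subtotal = $11,346.787144
After credit = $11,346.787144 − $276 = $11,070.787144
Total = $11,070.787144 + $527 = $11,597.787144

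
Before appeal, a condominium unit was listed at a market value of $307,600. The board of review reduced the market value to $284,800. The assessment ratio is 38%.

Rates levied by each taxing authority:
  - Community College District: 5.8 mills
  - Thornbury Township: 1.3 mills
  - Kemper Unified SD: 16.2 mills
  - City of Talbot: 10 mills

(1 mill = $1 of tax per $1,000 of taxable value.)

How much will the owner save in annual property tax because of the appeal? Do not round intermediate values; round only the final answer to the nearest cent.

Old assessed value = $307,600 × 0.38 = $116,888
New assessed value = $284,800 × 0.38 = $108,224
Combined rate = 0.0058 + 0.0013 + 0.0162 + 0.01 = 0.0333
Old tax = $116,888 × 0.0333 = $3,892.3704
New tax = $108,224 × 0.0333 = $3,603.8592
Reduction = $3,892.3704 − $3,603.8592 = $288.5112

$288.51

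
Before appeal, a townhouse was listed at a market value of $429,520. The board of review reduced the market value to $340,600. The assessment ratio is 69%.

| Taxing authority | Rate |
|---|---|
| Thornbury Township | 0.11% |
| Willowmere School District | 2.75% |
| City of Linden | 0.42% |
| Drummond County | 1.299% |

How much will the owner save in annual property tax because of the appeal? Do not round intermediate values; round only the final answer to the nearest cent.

Old assessed value = $429,520 × 0.69 = $296,368.8
New assessed value = $340,600 × 0.69 = $235,014
Combined rate = 0.0011 + 0.0275 + 0.0042 + 0.01299 = 0.04579
Old tax = $296,368.8 × 0.04579 = $13,570.727352
New tax = $235,014 × 0.04579 = $10,761.29106
Reduction = $13,570.727352 − $10,761.29106 = $2,809.436292

$2,809.44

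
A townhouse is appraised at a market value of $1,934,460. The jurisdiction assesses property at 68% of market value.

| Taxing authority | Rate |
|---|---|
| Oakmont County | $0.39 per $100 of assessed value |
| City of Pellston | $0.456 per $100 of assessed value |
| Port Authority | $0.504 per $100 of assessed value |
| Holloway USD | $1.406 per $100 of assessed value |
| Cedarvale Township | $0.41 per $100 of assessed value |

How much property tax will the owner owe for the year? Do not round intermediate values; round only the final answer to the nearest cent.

Assessed value = $1,934,460 × 0.68 = $1,315,432.8
Oakmont County: $1,315,432.8 × 0.0039 = $5,130.18792
City of Pellston: $1,315,432.8 × 0.00456 = $5,998.373568
Port Authority: $1,315,432.8 × 0.00504 = $6,629.781312
Holloway USD: $1,315,432.8 × 0.01406 = $18,494.985168
Cedarvale Township: $1,315,432.8 × 0.0041 = $5,393.27448
Total = $5,130.18792 + $5,998.373568 + $6,629.781312 + $18,494.985168 + $5,393.27448 = $41,646.602448

$41,646.60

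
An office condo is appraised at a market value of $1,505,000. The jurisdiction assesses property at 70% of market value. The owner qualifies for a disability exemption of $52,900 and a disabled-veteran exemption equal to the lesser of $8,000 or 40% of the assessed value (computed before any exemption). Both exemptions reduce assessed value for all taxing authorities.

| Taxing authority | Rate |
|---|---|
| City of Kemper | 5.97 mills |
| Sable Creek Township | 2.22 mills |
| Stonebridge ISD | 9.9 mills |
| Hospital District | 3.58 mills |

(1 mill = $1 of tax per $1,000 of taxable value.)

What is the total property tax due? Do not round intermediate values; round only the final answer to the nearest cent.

$21,509.64

Assessed value = $1,505,000 × 0.7 = $1,053,500
Disabled-veteran exemption = min($8,000, 40% × $1,053,500) = min($8,000, $421,400) = $8,000 (dollar cap binds)
Taxable value = $1,053,500 − $52,900 − $8,000 = $992,600
City of Kemper: $992,600 × 0.00597 = $5,925.822
Sable Creek Township: $992,600 × 0.00222 = $2,203.572
Stonebridge ISD: $992,600 × 0.0099 = $9,826.74
Hospital District: $992,600 × 0.00358 = $3,553.508
Total = $21,509.642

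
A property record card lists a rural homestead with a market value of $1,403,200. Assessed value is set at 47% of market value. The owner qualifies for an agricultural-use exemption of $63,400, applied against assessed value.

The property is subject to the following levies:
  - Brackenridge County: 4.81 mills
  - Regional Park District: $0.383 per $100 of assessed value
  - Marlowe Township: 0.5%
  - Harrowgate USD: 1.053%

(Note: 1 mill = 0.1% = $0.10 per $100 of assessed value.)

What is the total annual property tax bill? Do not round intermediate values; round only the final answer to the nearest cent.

$14,407.83

Assessed value = $1,403,200 × 0.47 = $659,504
Taxable value = $659,504 − $63,400 = $596,104
Brackenridge County: $596,104 × 0.00481 = $2,867.26024
Regional Park District: $596,104 × 0.00383 = $2,283.07832
Marlowe Township: $596,104 × 0.005 = $2,980.52
Harrowgate USD: $596,104 × 0.01053 = $6,276.97512
Total = $14,407.83368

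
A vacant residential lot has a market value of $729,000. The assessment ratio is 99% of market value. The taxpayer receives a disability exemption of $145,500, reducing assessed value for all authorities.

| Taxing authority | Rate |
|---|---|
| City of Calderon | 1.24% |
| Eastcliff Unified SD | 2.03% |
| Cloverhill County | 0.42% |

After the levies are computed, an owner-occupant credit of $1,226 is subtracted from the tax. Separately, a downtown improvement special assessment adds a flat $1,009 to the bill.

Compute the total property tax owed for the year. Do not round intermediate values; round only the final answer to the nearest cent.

$21,045.15

Assessed value = $729,000 × 0.99 = $721,710
Taxable value = $721,710 − $145,500 = $576,210
City of Calderon: $576,210 × 0.0124 = $7,145.004
Eastcliff Unified SD: $576,210 × 0.0203 = $11,697.063
Cloverhill County: $576,210 × 0.0042 = $2,420.082
Levies subtotal = $21,262.149
After credit = $21,262.149 − $1,226 = $20,036.149
Total = $20,036.149 + $1,009 = $21,045.149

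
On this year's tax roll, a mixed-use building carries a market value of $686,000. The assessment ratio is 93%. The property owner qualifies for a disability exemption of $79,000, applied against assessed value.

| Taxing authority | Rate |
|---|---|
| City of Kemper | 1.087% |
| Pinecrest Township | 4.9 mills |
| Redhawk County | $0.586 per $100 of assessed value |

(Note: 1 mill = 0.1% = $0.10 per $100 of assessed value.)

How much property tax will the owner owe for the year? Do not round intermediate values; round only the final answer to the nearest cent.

Assessed value = $686,000 × 0.93 = $637,980
Taxable value = $637,980 − $79,000 = $558,980
City of Kemper: $558,980 × 0.01087 = $6,076.1126
Pinecrest Township: $558,980 × 0.0049 = $2,739.002
Redhawk County: $558,980 × 0.00586 = $3,275.6228
Total = $12,090.7374

$12,090.74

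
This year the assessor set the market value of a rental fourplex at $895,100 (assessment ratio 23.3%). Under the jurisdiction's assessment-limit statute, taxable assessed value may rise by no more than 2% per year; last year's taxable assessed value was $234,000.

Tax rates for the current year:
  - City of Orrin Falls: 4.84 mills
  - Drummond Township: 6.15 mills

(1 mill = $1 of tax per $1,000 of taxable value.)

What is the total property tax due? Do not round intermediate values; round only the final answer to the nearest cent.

$2,292.06

Uncapped assessed value = $895,100 × 0.233 = $208,558.3
Cap limit = $234,000 × 1.02 = $238,680
Taxable assessed value = min($208,558.3, $238,680) = $208,558.3 (cap does not bind)
City of Orrin Falls: $208,558.3 × 0.00484 = $1,009.422172
Drummond Township: $208,558.3 × 0.00615 = $1,282.633545
Total = $2,292.055717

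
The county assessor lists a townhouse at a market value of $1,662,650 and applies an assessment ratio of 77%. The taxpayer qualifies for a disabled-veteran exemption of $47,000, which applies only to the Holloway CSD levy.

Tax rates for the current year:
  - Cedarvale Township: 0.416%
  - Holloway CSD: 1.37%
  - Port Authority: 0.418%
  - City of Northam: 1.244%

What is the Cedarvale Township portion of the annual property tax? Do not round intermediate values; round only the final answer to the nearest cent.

Assessed value = $1,662,650 × 0.77 = $1,280,240.5
Cedarvale Township taxable value = $1,280,240.5 (exemption does not apply)
Cedarvale Township levy = $1,280,240.5 × 0.00416 = $5,325.80048

$5,325.80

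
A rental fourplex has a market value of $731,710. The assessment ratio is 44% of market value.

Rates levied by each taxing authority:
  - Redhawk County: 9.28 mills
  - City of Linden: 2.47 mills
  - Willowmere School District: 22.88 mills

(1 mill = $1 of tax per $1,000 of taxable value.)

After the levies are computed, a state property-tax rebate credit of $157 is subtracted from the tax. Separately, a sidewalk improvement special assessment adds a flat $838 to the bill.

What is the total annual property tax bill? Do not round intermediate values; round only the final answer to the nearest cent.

$11,830.21

Assessed value = $731,710 × 0.44 = $321,952.4
Redhawk County: $321,952.4 × 0.00928 = $2,987.718272
City of Linden: $321,952.4 × 0.00247 = $795.222428
Willowmere School District: $321,952.4 × 0.02288 = $7,366.270912
Levies subtotal = $11,149.211612
After credit = $11,149.211612 − $157 = $10,992.211612
Total = $10,992.211612 + $838 = $11,830.211612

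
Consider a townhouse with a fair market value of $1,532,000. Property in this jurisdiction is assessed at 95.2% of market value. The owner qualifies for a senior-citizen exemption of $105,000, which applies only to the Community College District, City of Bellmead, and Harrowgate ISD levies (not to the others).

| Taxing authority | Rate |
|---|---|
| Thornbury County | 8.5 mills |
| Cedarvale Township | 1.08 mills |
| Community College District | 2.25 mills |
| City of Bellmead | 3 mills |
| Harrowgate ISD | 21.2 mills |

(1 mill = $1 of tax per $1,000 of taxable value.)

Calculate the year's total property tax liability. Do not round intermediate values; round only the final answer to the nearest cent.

Assessed value = $1,532,000 × 0.952 = $1,458,464
Thornbury County: $1,458,464 × 0.0085 = $12,396.944
Cedarvale Township: $1,458,464 × 0.00108 = $1,575.14112
Community College District: ($1,458,464 − $105,000) × 0.00225 = $1,353,464 × 0.00225 = $3,045.294
City of Bellmead: ($1,458,464 − $105,000) × 0.003 = $1,353,464 × 0.003 = $4,060.392
Harrowgate ISD: ($1,458,464 − $105,000) × 0.0212 = $1,353,464 × 0.0212 = $28,693.4368
Total = $49,771.20792

$49,771.21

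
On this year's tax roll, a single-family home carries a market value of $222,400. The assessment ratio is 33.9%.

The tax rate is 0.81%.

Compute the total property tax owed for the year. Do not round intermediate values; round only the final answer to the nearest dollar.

$611

Assessed value = $222,400 × 0.339 = $75,393.6
Tax = $75,393.6 × 0.0081 = $610.68816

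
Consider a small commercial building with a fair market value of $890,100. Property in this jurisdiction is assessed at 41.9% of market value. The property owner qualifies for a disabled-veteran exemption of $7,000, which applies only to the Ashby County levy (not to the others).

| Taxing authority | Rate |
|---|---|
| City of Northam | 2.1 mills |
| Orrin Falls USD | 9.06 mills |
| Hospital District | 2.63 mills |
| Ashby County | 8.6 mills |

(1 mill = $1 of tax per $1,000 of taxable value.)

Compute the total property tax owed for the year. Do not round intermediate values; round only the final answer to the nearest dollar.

$8,290

Assessed value = $890,100 × 0.419 = $372,951.9
City of Northam: $372,951.9 × 0.0021 = $783.19899
Orrin Falls USD: $372,951.9 × 0.00906 = $3,378.944214
Hospital District: $372,951.9 × 0.00263 = $980.863497
Ashby County: ($372,951.9 − $7,000) × 0.0086 = $365,951.9 × 0.0086 = $3,147.18634
Total = $8,290.193041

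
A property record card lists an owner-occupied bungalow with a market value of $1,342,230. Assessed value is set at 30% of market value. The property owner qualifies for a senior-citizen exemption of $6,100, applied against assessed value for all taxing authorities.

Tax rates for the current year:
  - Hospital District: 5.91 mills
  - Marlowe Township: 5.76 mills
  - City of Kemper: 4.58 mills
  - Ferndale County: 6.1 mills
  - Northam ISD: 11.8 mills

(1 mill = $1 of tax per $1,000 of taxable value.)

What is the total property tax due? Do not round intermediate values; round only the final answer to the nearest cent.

$13,542.83

Assessed value = $1,342,230 × 0.3 = $402,669
Taxable value = $402,669 − $6,100 = $396,569
Hospital District: $396,569 × 0.00591 = $2,343.72279
Marlowe Township: $396,569 × 0.00576 = $2,284.23744
City of Kemper: $396,569 × 0.00458 = $1,816.28602
Ferndale County: $396,569 × 0.0061 = $2,419.0709
Northam ISD: $396,569 × 0.0118 = $4,679.5142
Total = $2,343.72279 + $2,284.23744 + $1,816.28602 + $2,419.0709 + $4,679.5142 = $13,542.83135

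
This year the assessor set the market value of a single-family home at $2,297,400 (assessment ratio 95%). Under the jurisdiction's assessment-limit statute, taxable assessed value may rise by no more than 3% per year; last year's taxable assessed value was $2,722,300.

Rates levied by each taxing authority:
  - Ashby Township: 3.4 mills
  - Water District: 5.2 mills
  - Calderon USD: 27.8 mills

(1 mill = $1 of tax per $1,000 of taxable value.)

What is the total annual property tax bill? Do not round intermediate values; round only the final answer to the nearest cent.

$79,444.09

Uncapped assessed value = $2,297,400 × 0.95 = $2,182,530
Cap limit = $2,722,300 × 1.03 = $2,803,969
Taxable assessed value = min($2,182,530, $2,803,969) = $2,182,530 (cap does not bind)
Ashby Township: $2,182,530 × 0.0034 = $7,420.602
Water District: $2,182,530 × 0.0052 = $11,349.156
Calderon USD: $2,182,530 × 0.0278 = $60,674.334
Total = $79,444.092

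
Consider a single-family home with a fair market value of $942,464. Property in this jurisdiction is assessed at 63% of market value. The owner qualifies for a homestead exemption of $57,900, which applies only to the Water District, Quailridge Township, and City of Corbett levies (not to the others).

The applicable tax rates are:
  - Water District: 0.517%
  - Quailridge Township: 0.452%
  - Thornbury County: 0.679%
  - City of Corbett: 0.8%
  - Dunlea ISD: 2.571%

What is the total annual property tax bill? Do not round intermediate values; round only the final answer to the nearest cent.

Assessed value = $942,464 × 0.63 = $593,752.32
Water District: ($593,752.32 − $57,900) × 0.00517 = $535,852.32 × 0.00517 = $2,770.3564944
Quailridge Township: ($593,752.32 − $57,900) × 0.00452 = $535,852.32 × 0.00452 = $2,422.0524864
Thornbury County: $593,752.32 × 0.00679 = $4,031.5782528
City of Corbett: ($593,752.32 − $57,900) × 0.008 = $535,852.32 × 0.008 = $4,286.81856
Dunlea ISD: $593,752.32 × 0.02571 = $15,265.3721472
Total = $28,776.1779408

$28,776.18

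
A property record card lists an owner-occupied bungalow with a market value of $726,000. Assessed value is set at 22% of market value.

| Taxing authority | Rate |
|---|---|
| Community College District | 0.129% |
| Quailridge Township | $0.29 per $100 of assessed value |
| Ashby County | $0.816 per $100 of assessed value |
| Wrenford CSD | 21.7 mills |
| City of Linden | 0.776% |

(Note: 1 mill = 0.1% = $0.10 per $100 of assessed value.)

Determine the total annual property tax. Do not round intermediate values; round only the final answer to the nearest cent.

Assessed value = $726,000 × 0.22 = $159,720
Community College District: $159,720 × 0.00129 = $206.0388
Quailridge Township: $159,720 × 0.0029 = $463.188
Ashby County: $159,720 × 0.00816 = $1,303.3152
Wrenford CSD: $159,720 × 0.0217 = $3,465.924
City of Linden: $159,720 × 0.00776 = $1,239.4272
Total = $6,677.8932

$6,677.89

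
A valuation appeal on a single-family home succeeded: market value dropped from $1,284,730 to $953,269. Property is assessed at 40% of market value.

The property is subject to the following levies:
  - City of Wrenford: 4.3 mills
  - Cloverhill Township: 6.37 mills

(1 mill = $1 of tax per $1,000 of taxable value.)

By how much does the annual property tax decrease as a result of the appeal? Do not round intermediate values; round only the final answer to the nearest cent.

Old assessed value = $1,284,730 × 0.4 = $513,892
New assessed value = $953,269 × 0.4 = $381,307.6
Combined rate = 0.0043 + 0.00637 = 0.01067
Old tax = $513,892 × 0.01067 = $5,483.22764
New tax = $381,307.6 × 0.01067 = $4,068.552092
Reduction = $5,483.22764 − $4,068.552092 = $1,414.675548

$1,414.68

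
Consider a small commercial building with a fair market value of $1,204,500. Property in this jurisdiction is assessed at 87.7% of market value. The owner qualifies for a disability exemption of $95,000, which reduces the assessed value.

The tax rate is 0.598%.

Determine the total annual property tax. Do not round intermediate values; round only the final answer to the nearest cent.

$5,748.85

Assessed value = $1,204,500 × 0.877 = $1,056,346.5
Taxable value = $1,056,346.5 − $95,000 = $961,346.5
Tax = $961,346.5 × 0.00598 = $5,748.85207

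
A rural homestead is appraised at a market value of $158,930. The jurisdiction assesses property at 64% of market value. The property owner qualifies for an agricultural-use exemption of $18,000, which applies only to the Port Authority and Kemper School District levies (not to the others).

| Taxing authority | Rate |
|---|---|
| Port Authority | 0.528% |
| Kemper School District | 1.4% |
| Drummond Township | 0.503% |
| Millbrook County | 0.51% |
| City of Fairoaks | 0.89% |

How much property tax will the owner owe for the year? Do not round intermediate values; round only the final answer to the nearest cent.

$3,549.67

Assessed value = $158,930 × 0.64 = $101,715.2
Port Authority: ($101,715.2 − $18,000) × 0.00528 = $83,715.2 × 0.00528 = $442.016256
Kemper School District: ($101,715.2 − $18,000) × 0.014 = $83,715.2 × 0.014 = $1,172.0128
Drummond Township: $101,715.2 × 0.00503 = $511.627456
Millbrook County: $101,715.2 × 0.0051 = $518.74752
City of Fairoaks: $101,715.2 × 0.0089 = $905.26528
Total = $3,549.669312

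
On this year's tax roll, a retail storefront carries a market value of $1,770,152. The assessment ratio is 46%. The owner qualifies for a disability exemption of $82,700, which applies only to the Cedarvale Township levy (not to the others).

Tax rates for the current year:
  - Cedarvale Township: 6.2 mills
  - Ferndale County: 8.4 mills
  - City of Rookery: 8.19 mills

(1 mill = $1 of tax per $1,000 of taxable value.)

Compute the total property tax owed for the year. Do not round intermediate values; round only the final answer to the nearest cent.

$18,044.47

Assessed value = $1,770,152 × 0.46 = $814,269.92
Cedarvale Township: ($814,269.92 − $82,700) × 0.0062 = $731,569.92 × 0.0062 = $4,535.733504
Ferndale County: $814,269.92 × 0.0084 = $6,839.867328
City of Rookery: $814,269.92 × 0.00819 = $6,668.8706448
Total = $18,044.4714768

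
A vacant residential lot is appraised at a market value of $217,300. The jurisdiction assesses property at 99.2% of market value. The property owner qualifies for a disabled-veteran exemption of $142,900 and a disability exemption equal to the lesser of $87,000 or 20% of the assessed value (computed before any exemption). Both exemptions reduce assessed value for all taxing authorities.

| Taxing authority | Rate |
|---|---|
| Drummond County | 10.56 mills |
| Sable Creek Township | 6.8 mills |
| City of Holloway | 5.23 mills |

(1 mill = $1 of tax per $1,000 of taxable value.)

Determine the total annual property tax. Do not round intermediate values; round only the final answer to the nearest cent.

$667.52

Assessed value = $217,300 × 0.992 = $215,561.6
Disability exemption = min($87,000, 20% × $215,561.6) = min($87,000, $43,112.32) = $43,112.32 (percentage binds)
Taxable value = $215,561.6 − $142,900 − $43,112.32 = $29,549.28
Drummond County: $29,549.28 × 0.01056 = $312.0403968
Sable Creek Township: $29,549.28 × 0.0068 = $200.935104
City of Holloway: $29,549.28 × 0.00523 = $154.5427344
Total = $667.5182352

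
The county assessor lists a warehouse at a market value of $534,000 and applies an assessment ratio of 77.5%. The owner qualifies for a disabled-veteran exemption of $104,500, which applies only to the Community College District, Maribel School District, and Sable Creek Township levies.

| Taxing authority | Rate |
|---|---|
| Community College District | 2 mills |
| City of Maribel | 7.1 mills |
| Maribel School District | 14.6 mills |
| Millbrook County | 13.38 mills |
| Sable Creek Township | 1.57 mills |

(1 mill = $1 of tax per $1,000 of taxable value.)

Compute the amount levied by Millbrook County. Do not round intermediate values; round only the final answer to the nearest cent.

$5,537.31

Assessed value = $534,000 × 0.775 = $413,850
Millbrook County taxable value = $413,850 (exemption does not apply)
Millbrook County levy = $413,850 × 0.01338 = $5,537.313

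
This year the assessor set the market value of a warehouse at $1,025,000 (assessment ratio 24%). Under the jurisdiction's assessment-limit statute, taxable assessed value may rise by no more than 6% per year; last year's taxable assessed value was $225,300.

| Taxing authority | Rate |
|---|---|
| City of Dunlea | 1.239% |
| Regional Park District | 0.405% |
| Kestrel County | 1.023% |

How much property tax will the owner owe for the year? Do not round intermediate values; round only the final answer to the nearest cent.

Uncapped assessed value = $1,025,000 × 0.24 = $246,000
Cap limit = $225,300 × 1.06 = $238,818
Taxable assessed value = min($246,000, $238,818) = $238,818 (cap binds)
City of Dunlea: $238,818 × 0.01239 = $2,958.95502
Regional Park District: $238,818 × 0.00405 = $967.2129
Kestrel County: $238,818 × 0.01023 = $2,443.10814
Total = $6,369.27606

$6,369.28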